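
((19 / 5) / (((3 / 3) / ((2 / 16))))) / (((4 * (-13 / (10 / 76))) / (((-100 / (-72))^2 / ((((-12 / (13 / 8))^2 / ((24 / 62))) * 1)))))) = -8125 / 493682688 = -0.00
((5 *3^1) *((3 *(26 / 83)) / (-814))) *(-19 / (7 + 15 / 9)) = 2565 / 67562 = 0.04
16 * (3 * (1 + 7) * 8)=3072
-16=-16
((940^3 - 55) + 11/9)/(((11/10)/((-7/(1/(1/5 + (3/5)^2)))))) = -1465150081136/495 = -2959899153.81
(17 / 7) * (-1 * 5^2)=-60.71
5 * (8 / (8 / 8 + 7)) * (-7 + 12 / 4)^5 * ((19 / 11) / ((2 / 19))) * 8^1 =-7393280 / 11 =-672116.36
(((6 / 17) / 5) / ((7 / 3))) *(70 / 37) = 36 / 629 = 0.06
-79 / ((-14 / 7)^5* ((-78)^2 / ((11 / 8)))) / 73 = 869 / 113697792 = 0.00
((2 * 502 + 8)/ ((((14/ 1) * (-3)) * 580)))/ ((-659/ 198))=8349/ 668885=0.01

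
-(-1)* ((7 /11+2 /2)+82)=920 /11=83.64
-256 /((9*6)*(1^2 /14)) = -1792 /27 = -66.37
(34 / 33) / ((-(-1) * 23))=34 / 759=0.04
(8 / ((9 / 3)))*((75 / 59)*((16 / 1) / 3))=3200 / 177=18.08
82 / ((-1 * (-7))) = 82 / 7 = 11.71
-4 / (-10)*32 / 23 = 64 / 115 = 0.56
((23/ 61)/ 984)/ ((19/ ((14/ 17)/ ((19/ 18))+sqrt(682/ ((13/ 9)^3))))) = 483/ 30697274+207*sqrt(8866)/ 64245688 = 0.00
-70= -70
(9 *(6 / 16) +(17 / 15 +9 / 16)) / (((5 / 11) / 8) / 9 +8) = 40161 / 63410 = 0.63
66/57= 22/19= 1.16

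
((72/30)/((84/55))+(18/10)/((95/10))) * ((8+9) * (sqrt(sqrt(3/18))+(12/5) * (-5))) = -238884/665+19907 * 6^(3/4)/3990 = -340.10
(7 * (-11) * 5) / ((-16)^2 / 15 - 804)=5775 / 11804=0.49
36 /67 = 0.54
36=36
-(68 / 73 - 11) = 735 / 73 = 10.07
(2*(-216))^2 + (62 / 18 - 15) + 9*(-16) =1678216 / 9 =186468.44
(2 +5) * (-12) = -84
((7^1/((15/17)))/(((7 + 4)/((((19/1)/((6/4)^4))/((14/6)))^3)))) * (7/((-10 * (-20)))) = 59700736/568346625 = 0.11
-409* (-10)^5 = 40900000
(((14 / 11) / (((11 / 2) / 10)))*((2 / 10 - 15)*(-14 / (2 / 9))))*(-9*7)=-16447536 / 121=-135930.05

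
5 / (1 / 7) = 35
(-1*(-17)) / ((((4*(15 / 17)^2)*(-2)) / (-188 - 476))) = 1812.35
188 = 188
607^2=368449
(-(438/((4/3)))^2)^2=186320859201/16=11645053700.06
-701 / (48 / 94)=-32947 / 24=-1372.79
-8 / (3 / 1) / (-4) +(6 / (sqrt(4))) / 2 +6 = 49 / 6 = 8.17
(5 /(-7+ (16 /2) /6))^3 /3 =-1125 /4913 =-0.23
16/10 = 8/5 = 1.60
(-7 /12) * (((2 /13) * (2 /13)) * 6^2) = -84 /169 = -0.50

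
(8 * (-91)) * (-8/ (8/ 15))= 10920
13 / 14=0.93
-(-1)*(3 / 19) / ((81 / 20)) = 20 / 513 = 0.04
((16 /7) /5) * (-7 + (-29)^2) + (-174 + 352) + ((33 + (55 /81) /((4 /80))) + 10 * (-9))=1462399 /2835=515.84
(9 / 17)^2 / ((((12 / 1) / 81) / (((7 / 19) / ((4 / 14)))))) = 107163 / 43928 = 2.44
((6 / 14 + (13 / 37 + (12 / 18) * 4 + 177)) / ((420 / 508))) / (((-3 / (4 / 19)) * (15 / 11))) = -783476716 / 69755175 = -11.23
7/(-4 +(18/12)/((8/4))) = -28/13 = -2.15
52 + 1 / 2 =105 / 2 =52.50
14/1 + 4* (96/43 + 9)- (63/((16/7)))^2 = -7713979/11008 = -700.76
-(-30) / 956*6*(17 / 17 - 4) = -135 / 239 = -0.56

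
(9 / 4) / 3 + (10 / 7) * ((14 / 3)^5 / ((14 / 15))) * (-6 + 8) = 2195443 / 324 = 6776.06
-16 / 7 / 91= -16 / 637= -0.03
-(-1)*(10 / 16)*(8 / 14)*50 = 125 / 7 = 17.86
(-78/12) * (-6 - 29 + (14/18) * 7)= 1729/9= 192.11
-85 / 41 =-2.07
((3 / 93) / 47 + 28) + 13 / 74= 28.18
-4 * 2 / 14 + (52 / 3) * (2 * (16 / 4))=2900 / 21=138.10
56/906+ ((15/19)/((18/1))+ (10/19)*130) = 1179619/17214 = 68.53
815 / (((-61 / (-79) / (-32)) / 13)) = -26784160 / 61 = -439084.59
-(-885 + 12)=873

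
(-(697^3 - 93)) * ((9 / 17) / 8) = -761869755 / 34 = -22407933.97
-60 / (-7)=60 / 7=8.57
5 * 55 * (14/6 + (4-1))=4400/3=1466.67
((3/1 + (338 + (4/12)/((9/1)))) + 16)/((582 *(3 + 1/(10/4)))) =24100/133569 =0.18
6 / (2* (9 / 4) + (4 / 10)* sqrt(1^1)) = 60 / 49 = 1.22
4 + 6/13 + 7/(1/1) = 11.46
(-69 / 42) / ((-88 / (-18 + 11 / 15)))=-851 / 2640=-0.32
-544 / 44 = -136 / 11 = -12.36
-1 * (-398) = 398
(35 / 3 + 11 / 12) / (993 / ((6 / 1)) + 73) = 151 / 2862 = 0.05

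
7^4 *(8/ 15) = 19208/ 15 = 1280.53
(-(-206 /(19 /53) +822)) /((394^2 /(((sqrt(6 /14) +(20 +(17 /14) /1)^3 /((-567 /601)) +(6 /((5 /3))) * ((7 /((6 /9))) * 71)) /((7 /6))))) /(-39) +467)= -15344853777283616718933258900 /29007863916823214103041764171 +393686452763997120000 * sqrt(21) /29007863916823214103041764171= -0.53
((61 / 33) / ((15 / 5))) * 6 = 3.70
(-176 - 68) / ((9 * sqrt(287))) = -244 * sqrt(287) / 2583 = -1.60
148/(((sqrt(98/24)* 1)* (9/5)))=1480* sqrt(3)/63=40.69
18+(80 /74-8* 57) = -16166 /37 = -436.92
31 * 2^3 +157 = 405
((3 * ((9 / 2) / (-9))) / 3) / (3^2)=-1 / 18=-0.06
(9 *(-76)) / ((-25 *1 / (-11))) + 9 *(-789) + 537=-171624 / 25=-6864.96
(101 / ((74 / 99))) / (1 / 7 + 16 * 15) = 69993 / 124394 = 0.56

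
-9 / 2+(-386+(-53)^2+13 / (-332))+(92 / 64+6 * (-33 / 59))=189340931 / 78352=2416.54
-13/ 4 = -3.25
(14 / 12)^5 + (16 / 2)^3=3998119 / 7776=514.16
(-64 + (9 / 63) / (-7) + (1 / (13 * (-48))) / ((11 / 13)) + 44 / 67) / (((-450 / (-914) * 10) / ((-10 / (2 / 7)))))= 50196618139 / 111434400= 450.46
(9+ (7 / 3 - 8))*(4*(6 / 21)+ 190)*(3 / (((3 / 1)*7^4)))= 4460 / 16807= 0.27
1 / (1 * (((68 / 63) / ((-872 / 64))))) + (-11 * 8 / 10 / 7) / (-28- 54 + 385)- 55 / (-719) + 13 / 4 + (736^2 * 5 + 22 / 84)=1604961454222393 / 592571040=2708470.96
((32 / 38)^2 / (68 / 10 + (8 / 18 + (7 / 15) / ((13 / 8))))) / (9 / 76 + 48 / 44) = 0.08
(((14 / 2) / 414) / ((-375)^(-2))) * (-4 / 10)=-21875 / 23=-951.09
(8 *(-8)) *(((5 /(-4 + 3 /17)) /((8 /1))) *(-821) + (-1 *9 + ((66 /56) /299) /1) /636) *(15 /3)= -42940.09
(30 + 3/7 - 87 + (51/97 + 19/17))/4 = -317017/23086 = -13.73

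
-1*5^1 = -5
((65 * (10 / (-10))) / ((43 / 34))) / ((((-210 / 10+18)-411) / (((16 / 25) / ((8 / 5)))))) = 442 / 8901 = 0.05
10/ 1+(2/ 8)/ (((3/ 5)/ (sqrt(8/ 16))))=5 * sqrt(2)/ 24+10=10.29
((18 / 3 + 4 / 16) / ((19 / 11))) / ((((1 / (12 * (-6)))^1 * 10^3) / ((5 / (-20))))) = 99 / 1520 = 0.07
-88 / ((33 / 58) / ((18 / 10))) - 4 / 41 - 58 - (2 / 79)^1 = -5449988 / 16195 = -336.52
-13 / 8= -1.62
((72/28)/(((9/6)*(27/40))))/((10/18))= 32/7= 4.57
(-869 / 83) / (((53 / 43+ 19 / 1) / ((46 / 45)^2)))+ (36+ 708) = 54356258714 / 73112625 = 743.46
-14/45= -0.31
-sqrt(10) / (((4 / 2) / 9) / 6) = -27 * sqrt(10) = -85.38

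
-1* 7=-7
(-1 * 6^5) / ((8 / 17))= -16524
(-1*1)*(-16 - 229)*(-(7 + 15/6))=-4655/2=-2327.50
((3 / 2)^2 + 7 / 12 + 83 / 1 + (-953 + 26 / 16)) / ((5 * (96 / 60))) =-20773 / 192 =-108.19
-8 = -8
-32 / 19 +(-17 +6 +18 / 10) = -1034 / 95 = -10.88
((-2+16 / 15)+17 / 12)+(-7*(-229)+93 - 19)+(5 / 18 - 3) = 301457 / 180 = 1674.76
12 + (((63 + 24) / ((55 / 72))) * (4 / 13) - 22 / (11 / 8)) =31.04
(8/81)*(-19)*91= -13832/81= -170.77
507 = 507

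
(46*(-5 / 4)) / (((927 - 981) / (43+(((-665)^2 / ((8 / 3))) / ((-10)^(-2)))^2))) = 126504783685566655 / 432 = 292835147420293.18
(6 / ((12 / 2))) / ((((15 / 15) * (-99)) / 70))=-70 / 99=-0.71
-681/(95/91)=-61971/95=-652.33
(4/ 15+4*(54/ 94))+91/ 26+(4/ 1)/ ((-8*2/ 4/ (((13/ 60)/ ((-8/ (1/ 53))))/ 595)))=4314493171/ 711429600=6.06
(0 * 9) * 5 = 0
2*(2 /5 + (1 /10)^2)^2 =1681 /5000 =0.34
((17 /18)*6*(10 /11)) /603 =170 /19899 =0.01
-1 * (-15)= 15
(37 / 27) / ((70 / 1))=37 / 1890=0.02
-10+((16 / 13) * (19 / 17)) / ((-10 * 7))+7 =-23357 / 7735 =-3.02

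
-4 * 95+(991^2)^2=964483090181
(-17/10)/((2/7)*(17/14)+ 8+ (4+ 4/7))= -833/6330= -0.13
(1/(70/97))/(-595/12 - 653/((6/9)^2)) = -291/318955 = -0.00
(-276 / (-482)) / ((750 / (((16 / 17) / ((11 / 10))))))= 736 / 1126675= 0.00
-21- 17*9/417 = -2970/139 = -21.37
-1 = -1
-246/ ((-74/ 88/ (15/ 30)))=5412/ 37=146.27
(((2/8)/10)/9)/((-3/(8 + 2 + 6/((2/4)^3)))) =-29/540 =-0.05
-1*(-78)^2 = -6084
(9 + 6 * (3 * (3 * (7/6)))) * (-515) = -37080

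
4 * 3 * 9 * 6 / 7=648 / 7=92.57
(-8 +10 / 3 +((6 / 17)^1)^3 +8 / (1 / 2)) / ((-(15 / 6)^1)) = -67076 / 14739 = -4.55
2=2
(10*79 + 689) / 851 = 1479 / 851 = 1.74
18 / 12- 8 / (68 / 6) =27 / 34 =0.79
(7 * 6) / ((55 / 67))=2814 / 55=51.16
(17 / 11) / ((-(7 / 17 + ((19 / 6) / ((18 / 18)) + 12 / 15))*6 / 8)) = -11560 / 24563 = -0.47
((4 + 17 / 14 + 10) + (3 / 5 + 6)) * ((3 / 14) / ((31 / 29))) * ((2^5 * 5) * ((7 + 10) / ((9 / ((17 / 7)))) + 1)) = 41566976 / 10633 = 3909.24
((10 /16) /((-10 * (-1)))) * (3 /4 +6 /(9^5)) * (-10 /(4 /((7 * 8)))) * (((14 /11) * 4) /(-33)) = 14468965 /14289858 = 1.01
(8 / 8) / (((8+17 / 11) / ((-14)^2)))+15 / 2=28.03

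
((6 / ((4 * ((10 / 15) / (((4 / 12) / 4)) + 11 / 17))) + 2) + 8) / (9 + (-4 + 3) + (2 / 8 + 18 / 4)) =1994 / 2499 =0.80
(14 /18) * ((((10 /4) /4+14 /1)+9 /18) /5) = 847 /360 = 2.35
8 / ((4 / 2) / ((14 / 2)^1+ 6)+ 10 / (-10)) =-9.45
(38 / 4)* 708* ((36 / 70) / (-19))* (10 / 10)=-6372 / 35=-182.06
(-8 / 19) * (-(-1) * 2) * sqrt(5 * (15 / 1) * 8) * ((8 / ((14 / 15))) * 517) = -4963200 * sqrt(6) / 133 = -91408.33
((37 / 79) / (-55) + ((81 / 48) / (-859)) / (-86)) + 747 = 3836339582467 / 5135720480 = 746.99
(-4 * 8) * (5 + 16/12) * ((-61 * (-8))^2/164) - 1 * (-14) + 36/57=-687725678/2337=-294277.14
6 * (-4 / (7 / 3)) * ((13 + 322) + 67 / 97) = -2344464 / 679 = -3452.82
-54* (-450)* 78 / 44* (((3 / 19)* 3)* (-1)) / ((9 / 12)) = -27206.70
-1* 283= -283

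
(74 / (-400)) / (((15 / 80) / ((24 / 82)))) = -296 / 1025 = -0.29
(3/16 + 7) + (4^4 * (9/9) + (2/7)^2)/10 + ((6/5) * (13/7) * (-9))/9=119823/3920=30.57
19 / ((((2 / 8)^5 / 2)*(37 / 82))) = 3190784 / 37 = 86237.41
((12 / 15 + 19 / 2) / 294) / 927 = 1 / 26460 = 0.00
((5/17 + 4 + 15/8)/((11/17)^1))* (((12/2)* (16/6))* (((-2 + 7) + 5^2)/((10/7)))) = 35238/11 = 3203.45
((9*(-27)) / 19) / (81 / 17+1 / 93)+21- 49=-30.68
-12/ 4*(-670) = 2010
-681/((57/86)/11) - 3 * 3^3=-216281/19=-11383.21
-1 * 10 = -10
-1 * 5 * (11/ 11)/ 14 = -5/ 14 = -0.36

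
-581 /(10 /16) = -4648 /5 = -929.60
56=56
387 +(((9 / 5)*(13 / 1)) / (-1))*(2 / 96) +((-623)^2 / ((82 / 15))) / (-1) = -231609639 / 3280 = -70612.69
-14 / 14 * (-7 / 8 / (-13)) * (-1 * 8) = 7 / 13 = 0.54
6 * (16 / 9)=32 / 3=10.67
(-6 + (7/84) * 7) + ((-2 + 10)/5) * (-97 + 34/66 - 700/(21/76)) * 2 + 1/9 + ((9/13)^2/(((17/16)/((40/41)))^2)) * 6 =-1368490553701793/162561407580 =-8418.30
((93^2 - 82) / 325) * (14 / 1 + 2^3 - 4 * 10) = -11862 / 25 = -474.48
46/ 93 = 0.49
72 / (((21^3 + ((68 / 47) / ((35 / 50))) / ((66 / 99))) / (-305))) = -2408280 / 1015963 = -2.37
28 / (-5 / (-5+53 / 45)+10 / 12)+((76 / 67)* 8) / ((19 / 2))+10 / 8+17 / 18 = 43243261 / 2665260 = 16.22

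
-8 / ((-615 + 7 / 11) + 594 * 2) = -44 / 3155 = -0.01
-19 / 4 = -4.75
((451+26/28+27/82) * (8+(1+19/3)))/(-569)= -1990236/163303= -12.19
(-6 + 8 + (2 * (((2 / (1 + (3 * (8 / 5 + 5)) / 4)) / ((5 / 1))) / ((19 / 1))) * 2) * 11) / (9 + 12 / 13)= 63362 / 291669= 0.22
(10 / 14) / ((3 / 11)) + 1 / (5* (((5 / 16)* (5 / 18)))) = 12923 / 2625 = 4.92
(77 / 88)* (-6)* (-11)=231 / 4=57.75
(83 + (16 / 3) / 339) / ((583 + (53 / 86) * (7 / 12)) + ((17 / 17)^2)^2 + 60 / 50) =2963560 / 20903757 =0.14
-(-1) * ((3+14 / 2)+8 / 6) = 34 / 3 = 11.33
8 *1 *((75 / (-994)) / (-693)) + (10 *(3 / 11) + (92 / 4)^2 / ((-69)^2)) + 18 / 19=24779659 / 6543999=3.79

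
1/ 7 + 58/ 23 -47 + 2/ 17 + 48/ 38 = -42.95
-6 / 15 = -2 / 5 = -0.40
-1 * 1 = -1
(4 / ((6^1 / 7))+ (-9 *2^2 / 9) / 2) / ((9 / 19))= 5.63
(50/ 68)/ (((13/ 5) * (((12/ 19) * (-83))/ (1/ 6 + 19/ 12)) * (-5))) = 0.00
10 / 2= 5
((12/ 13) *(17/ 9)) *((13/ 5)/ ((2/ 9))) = 102/ 5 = 20.40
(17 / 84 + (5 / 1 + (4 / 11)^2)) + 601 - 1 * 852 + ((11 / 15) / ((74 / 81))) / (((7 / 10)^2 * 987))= -212765572493 / 866084604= -245.66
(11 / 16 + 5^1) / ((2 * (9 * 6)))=91 / 1728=0.05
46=46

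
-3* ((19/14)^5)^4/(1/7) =-9434.75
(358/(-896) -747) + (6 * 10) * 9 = -92915/448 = -207.40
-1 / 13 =-0.08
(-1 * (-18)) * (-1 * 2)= -36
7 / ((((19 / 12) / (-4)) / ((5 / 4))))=-420 / 19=-22.11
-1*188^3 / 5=-6644672 / 5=-1328934.40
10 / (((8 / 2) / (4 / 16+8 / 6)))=95 / 24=3.96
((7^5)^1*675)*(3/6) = 11344725/2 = 5672362.50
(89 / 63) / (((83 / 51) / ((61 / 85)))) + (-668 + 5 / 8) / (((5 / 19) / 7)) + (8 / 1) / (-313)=-387381317177 / 21822360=-17751.58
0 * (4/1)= 0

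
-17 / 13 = -1.31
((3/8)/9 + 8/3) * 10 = 325/12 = 27.08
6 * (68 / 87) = 136 / 29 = 4.69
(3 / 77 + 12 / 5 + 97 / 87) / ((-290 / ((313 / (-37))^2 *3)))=-5831016911 / 2216308325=-2.63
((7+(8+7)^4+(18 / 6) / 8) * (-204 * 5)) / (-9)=34430015 / 6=5738335.83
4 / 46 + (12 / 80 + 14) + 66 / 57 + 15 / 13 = 16.55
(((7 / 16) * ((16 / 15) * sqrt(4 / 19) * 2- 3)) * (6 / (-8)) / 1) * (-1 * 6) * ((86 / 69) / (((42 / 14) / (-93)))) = 83979 / 368- 37324 * sqrt(19) / 2185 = 153.75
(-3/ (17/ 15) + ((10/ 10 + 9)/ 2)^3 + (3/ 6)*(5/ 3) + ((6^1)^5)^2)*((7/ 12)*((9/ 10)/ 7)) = 4534972.44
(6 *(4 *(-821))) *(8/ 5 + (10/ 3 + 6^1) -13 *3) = 2765128/ 5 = 553025.60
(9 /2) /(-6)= -3 /4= -0.75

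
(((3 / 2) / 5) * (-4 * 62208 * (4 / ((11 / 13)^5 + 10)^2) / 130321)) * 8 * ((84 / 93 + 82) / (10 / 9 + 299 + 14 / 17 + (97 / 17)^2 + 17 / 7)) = -1712142833854357996535808 / 41202465994715053434546379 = -0.04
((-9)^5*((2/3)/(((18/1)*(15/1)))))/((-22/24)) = 8748/55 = 159.05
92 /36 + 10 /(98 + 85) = 1433 /549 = 2.61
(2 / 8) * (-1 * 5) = -5 / 4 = -1.25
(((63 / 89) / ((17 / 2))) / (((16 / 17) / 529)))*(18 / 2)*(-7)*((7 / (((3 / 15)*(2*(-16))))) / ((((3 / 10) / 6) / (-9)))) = -3306871575 / 5696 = -580560.32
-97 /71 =-1.37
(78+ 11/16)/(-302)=-1259/4832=-0.26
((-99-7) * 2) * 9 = -1908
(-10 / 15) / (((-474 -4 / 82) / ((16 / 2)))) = 164 / 14577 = 0.01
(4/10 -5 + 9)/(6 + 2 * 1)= 11/20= 0.55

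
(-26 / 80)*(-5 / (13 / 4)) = 1 / 2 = 0.50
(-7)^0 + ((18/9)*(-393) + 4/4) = -784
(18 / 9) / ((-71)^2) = 2 / 5041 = 0.00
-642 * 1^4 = -642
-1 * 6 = -6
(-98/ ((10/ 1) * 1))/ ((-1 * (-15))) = -49/ 75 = -0.65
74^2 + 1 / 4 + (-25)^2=24405 / 4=6101.25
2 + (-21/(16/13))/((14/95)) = -3641/32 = -113.78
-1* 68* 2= -136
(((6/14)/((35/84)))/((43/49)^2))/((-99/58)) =-0.78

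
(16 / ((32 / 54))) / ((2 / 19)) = 513 / 2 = 256.50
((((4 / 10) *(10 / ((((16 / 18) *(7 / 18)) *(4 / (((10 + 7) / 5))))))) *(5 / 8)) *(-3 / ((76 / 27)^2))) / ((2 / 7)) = -3011499 / 369664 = -8.15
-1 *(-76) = 76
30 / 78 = 5 / 13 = 0.38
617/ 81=7.62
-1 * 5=-5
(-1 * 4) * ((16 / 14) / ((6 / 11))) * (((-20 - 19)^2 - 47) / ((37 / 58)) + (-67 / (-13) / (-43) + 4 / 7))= -58888821200 / 3040401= -19368.77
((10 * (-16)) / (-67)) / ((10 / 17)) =272 / 67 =4.06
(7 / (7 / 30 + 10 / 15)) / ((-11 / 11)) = -70 / 9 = -7.78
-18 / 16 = -9 / 8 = -1.12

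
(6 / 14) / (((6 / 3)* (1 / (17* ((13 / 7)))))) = 663 / 98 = 6.77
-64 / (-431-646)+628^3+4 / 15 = 1333719925276 / 5385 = 247673152.33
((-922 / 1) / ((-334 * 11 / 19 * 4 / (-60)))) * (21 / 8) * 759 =-190376865 / 1336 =-142497.65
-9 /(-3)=3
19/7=2.71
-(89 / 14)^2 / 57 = -7921 / 11172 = -0.71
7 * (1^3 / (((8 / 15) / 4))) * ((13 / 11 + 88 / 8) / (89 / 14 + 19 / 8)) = 131320 / 1793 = 73.24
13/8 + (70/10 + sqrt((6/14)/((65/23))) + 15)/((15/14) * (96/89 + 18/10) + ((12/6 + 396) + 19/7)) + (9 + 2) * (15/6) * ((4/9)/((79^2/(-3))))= 178 * sqrt(31395)/32703645 + 14013910115/8373474808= 1.67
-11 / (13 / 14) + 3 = -115 / 13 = -8.85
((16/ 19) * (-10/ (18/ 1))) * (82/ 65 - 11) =3376/ 741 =4.56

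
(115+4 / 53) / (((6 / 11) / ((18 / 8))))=474.69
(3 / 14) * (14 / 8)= 3 / 8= 0.38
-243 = -243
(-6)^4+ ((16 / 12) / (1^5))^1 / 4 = 3889 / 3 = 1296.33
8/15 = 0.53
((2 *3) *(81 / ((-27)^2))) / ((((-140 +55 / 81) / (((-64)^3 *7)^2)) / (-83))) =15092034041806848 / 11285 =1337353481772.87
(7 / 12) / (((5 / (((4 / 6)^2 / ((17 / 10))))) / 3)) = 14 / 153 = 0.09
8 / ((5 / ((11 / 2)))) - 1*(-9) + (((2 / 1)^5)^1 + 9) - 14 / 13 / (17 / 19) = 63644 / 1105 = 57.60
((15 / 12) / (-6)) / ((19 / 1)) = -5 / 456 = -0.01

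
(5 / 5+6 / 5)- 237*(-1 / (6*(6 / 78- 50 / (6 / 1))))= -8321 / 3220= -2.58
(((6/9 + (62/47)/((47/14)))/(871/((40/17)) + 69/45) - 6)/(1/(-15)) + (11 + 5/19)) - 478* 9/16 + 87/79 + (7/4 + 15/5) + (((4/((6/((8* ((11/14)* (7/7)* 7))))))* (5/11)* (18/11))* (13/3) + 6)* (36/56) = -22993156976677/236635519912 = -97.17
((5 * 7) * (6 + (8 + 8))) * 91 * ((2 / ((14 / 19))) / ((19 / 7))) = 70070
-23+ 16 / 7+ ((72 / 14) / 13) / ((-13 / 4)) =-24649 / 1183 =-20.84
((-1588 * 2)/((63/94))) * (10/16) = -2961.75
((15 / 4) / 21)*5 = 25 / 28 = 0.89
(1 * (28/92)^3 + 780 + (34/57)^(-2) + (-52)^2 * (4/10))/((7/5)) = 131117139471/98455364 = 1331.74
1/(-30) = -1/30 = -0.03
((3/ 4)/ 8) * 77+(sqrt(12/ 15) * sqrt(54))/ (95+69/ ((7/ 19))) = 21 * sqrt(30)/ 4940+231/ 32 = 7.24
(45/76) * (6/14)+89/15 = 49373/7980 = 6.19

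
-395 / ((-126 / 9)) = 28.21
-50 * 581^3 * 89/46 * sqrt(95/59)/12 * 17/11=-7418350243325 * sqrt(5605)/179124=-3100568735.10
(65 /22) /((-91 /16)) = -40 /77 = -0.52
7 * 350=2450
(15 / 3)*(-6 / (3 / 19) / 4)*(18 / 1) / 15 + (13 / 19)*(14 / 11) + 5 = -10686 / 209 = -51.13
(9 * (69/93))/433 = 207/13423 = 0.02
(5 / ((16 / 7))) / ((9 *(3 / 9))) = 35 / 48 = 0.73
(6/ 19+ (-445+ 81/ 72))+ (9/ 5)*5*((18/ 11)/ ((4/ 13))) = -661603/ 1672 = -395.70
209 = 209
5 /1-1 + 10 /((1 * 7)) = 38 /7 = 5.43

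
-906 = -906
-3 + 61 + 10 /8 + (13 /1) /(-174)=20593 /348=59.18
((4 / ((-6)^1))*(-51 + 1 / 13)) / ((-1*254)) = -662 / 4953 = -0.13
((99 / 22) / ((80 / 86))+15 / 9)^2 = 2436721 / 57600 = 42.30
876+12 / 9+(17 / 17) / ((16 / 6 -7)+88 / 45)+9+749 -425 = 388382 / 321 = 1209.91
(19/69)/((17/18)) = 114/391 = 0.29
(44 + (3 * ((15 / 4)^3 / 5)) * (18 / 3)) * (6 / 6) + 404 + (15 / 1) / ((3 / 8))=21691 / 32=677.84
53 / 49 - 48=-2299 / 49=-46.92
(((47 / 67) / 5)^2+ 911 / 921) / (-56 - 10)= -4739612 / 310077675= -0.02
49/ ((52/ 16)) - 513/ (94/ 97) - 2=-630913/ 1222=-516.30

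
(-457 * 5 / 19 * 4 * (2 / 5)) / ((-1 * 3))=3656 / 57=64.14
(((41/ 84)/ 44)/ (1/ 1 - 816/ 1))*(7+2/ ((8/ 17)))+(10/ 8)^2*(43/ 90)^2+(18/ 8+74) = 76.61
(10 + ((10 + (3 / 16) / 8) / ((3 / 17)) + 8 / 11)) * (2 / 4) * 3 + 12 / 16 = 287345 / 2816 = 102.04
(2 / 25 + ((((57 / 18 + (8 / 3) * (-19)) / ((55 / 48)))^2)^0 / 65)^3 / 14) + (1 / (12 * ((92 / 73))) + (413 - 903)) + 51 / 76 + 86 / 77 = -216487074360317 / 443561118000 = -488.07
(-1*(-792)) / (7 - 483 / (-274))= 217008 / 2401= 90.38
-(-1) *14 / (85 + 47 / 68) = 952 / 5827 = 0.16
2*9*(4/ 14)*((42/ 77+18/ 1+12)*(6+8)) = 24192/ 11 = 2199.27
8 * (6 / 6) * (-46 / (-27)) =368 / 27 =13.63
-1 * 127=-127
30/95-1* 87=-1647/19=-86.68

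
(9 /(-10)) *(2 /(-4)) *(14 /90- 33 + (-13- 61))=-1202 /25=-48.08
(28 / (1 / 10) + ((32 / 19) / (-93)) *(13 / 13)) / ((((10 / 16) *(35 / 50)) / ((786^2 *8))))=13040681791488 / 4123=3162910936.57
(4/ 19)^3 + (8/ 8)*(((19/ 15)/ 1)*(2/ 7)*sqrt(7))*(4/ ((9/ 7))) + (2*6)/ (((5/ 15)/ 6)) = 152*sqrt(7)/ 135 + 1481608/ 6859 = 218.99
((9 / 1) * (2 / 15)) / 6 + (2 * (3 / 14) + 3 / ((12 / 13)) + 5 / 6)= 4.71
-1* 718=-718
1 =1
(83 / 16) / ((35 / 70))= 83 / 8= 10.38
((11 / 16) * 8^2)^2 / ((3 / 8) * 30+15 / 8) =15488 / 105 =147.50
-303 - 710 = -1013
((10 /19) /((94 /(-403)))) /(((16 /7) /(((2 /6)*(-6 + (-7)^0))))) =70525 /42864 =1.65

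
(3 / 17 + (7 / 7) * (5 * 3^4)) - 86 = 5426 / 17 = 319.18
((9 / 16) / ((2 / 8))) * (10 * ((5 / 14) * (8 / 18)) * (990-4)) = 24650 / 7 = 3521.43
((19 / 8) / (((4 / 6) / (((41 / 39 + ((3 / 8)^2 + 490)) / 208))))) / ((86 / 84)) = 489179985 / 59531264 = 8.22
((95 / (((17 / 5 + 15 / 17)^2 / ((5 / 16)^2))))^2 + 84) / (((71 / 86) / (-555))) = -2313382091133485029785 / 40842641117544448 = -56641.34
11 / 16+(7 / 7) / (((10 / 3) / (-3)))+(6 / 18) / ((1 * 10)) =-43 / 240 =-0.18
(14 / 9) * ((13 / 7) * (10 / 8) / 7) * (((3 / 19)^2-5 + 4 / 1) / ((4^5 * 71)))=-715 / 103344192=-0.00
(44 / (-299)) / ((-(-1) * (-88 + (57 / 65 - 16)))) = 220 / 154169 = 0.00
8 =8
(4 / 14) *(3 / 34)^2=9 / 4046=0.00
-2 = -2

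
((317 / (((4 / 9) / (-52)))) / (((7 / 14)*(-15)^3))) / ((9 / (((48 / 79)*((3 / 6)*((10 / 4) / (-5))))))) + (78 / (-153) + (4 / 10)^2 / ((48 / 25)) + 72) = 430312801 / 6043500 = 71.20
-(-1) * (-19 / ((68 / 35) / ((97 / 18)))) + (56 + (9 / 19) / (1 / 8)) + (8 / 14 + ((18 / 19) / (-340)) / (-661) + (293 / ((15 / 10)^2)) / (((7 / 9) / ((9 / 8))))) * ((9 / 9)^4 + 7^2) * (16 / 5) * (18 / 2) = 29275611652447 / 107605512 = 272064.24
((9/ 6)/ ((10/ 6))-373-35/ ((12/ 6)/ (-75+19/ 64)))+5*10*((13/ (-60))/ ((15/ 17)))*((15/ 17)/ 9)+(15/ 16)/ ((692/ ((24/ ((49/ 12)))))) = 136816021549/ 146482560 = 934.01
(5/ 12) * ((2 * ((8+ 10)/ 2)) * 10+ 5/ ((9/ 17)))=8525/ 108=78.94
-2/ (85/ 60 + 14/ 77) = -264/ 211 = -1.25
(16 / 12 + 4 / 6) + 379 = 381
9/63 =0.14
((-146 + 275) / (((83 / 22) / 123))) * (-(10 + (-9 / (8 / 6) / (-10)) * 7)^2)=-60550550577 / 66400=-911905.88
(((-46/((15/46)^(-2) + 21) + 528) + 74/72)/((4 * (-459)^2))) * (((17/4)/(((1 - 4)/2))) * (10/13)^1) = -649571225/476127361008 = -0.00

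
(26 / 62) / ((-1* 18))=-13 / 558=-0.02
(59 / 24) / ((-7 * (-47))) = 59 / 7896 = 0.01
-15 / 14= -1.07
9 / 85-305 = -25916 / 85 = -304.89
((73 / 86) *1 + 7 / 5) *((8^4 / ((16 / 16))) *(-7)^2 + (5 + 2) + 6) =194093339 / 430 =451379.86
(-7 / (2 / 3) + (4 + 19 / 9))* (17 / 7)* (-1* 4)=2686 / 63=42.63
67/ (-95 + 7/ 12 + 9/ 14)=-5628/ 7877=-0.71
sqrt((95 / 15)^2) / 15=19 / 45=0.42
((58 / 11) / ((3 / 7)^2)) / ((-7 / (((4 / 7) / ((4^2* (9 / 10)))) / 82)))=-145 / 73062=-0.00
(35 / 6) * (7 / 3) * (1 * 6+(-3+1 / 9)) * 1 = 3430 / 81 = 42.35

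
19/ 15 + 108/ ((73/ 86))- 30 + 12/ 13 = 1415281/ 14235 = 99.42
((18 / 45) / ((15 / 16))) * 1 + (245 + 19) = 264.43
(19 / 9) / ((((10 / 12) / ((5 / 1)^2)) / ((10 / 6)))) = 950 / 9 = 105.56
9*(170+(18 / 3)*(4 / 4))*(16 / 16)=1584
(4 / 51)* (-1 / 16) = -1 / 204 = -0.00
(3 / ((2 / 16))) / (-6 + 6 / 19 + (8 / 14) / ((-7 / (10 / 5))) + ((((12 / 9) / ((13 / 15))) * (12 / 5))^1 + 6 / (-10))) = -1452360 / 166729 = -8.71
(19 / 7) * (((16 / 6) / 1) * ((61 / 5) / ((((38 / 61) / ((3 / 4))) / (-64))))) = -238144 / 35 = -6804.11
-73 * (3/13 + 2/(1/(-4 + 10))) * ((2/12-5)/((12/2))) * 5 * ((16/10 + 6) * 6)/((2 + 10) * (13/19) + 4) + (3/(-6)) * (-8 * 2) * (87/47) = 13444.70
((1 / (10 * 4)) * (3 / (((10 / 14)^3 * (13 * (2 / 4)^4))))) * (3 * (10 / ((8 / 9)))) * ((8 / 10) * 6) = 333396 / 8125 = 41.03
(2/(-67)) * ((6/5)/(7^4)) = -12/804335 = -0.00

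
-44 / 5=-8.80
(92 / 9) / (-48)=-23 / 108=-0.21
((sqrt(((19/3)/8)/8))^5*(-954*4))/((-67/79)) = 13.86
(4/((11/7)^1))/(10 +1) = 0.23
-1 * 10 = -10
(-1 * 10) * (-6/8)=15/2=7.50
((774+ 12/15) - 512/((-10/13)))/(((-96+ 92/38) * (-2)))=68419/8890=7.70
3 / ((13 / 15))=3.46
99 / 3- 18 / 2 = 24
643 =643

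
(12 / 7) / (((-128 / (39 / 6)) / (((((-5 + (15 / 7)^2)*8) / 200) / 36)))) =13 / 329280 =0.00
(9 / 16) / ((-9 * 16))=-1 / 256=-0.00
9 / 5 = 1.80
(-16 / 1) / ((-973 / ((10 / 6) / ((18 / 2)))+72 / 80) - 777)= 160 / 60303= 0.00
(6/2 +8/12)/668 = 11/2004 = 0.01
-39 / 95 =-0.41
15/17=0.88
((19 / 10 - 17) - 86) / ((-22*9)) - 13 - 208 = -220.49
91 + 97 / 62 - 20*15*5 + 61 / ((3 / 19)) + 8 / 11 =-1020.37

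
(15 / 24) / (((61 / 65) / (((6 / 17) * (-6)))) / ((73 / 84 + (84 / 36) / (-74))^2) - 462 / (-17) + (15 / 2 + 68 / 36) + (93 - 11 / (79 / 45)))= 26616455444475 / 5223968745280972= 0.01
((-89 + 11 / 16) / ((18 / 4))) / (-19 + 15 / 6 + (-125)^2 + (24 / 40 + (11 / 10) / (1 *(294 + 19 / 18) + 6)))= -4253915 / 3383429308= -0.00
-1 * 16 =-16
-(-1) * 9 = 9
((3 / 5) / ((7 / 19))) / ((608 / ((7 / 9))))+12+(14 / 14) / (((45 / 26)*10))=86831 / 7200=12.06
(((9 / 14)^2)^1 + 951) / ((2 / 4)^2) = 186477 / 49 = 3805.65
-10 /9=-1.11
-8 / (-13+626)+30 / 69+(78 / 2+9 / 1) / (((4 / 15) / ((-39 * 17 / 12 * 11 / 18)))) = -171361453 / 28198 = -6077.08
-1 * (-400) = 400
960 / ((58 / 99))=47520 / 29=1638.62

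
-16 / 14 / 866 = -4 / 3031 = -0.00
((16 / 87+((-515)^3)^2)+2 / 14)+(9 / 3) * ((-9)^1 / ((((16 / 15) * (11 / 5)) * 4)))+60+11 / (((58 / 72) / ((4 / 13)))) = 103986432347821366621259 / 5573568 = 18657067133265686.65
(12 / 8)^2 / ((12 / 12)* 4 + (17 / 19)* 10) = 57 / 328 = 0.17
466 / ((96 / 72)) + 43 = 785 / 2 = 392.50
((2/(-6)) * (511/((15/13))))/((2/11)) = -73073/90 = -811.92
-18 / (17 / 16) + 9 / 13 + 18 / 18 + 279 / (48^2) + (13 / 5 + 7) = -1563697 / 282880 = -5.53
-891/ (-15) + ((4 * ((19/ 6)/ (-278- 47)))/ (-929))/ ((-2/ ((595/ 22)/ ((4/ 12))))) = 78908857/ 1328470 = 59.40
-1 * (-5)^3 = 125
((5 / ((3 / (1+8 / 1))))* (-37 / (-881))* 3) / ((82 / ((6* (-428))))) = -2137860 / 36121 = -59.19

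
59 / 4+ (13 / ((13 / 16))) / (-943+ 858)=4951 / 340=14.56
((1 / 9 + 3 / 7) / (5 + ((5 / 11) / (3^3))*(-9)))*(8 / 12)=187 / 2520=0.07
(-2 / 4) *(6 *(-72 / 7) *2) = 432 / 7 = 61.71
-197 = -197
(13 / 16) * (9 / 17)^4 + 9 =12112317 / 1336336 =9.06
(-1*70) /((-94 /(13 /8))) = 455 /376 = 1.21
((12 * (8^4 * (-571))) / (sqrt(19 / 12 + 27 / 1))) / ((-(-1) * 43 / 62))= -3480158208 * sqrt(21) / 2107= -7569097.49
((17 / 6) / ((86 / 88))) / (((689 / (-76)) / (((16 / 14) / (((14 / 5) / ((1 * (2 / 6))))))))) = -568480 / 13065507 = -0.04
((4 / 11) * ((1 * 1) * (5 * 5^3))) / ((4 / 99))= 5625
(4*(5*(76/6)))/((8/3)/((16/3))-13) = -304/15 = -20.27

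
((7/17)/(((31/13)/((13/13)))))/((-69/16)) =-1456/36363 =-0.04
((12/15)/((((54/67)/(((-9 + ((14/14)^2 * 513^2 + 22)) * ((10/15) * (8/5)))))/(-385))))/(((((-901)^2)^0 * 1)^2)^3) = -43448190016/405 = -107279481.52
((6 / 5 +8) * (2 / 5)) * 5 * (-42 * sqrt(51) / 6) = -644 * sqrt(51) / 5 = -919.82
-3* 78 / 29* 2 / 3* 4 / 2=-312 / 29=-10.76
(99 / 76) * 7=693 / 76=9.12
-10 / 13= -0.77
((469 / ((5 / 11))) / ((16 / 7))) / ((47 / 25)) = 180565 / 752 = 240.11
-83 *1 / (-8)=83 / 8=10.38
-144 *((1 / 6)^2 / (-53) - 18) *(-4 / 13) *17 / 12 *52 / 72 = -1167730 / 1431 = -816.02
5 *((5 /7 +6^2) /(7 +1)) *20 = 6425 /14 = 458.93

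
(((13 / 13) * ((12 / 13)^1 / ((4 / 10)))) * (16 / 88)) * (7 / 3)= 140 / 143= 0.98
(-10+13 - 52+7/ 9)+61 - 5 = 7.78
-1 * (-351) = 351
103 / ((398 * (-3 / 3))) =-103 / 398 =-0.26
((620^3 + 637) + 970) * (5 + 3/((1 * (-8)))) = 8818195459/8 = 1102274432.38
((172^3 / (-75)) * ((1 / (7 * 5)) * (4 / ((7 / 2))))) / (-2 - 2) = 553.84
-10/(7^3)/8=-5/1372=-0.00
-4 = -4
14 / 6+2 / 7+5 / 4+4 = 661 / 84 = 7.87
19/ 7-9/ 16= 241/ 112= 2.15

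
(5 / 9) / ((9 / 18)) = 10 / 9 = 1.11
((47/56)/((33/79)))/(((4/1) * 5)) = 3713/36960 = 0.10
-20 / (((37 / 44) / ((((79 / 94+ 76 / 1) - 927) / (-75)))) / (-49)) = 68918696 / 5217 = 13210.41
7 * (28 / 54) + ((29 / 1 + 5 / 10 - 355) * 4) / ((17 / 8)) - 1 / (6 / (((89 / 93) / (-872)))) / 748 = -609.08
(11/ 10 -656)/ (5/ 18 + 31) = -58941/ 2815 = -20.94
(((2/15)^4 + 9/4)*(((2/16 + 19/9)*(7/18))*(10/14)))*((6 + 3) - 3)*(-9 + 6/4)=-62.90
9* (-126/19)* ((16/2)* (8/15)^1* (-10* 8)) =387072/19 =20372.21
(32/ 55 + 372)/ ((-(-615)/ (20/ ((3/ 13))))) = 52.50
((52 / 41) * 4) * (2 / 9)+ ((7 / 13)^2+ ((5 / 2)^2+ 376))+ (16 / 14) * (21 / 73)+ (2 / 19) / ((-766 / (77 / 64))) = 814132107872035 / 2120158257984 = 384.00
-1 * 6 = -6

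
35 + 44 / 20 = 186 / 5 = 37.20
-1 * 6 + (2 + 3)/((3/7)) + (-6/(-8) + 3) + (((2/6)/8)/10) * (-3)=2257/240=9.40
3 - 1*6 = -3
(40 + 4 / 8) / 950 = 81 / 1900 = 0.04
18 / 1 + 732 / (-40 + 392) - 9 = 975 / 88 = 11.08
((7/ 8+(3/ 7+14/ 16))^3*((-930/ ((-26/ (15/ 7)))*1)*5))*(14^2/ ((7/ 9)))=71243661375/ 71344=998593.59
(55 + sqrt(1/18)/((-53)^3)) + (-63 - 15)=-23 - sqrt(2)/893262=-23.00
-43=-43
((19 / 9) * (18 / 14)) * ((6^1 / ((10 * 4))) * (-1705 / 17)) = -19437 / 476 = -40.83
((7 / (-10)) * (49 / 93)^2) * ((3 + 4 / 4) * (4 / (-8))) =16807 / 43245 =0.39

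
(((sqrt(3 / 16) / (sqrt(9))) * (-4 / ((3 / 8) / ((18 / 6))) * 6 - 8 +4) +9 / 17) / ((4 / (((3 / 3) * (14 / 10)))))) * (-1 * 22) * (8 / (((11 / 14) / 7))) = -24696 / 85 +134456 * sqrt(3) / 15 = 15235.10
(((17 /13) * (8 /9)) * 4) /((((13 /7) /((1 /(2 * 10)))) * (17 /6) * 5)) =112 /12675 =0.01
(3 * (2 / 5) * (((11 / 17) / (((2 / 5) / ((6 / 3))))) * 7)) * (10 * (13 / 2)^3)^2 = 27874821975 / 136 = 204961926.29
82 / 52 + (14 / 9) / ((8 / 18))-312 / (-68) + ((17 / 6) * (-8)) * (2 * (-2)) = 66520 / 663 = 100.33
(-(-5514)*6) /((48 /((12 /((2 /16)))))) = 66168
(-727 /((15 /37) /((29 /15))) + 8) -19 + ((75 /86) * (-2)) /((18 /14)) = -33662603 /9675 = -3479.34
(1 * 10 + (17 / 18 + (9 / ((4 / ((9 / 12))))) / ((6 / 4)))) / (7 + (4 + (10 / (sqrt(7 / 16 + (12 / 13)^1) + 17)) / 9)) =4345 * sqrt(3679) / 593406109 + 5177876539 / 4747248872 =1.09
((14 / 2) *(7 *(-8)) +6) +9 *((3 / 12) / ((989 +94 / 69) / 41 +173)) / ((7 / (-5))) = -6028310921 / 15617056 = -386.01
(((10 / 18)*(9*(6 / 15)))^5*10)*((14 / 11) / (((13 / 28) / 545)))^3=3120309592494080000 / 2924207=1067061802565.30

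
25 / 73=0.34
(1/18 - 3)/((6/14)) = -371/54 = -6.87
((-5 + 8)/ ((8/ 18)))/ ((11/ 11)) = 27/ 4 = 6.75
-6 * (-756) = 4536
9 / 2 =4.50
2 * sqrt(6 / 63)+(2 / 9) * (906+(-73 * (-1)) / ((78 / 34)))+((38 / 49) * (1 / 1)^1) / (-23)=208.99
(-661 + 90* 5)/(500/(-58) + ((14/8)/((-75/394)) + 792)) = -917850/3367709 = -0.27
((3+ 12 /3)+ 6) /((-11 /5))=-5.91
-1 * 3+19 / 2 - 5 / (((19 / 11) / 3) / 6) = -1733 / 38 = -45.61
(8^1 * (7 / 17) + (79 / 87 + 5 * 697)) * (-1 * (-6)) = 10321060 / 493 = 20935.21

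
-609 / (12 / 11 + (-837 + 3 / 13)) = 29029 / 39834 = 0.73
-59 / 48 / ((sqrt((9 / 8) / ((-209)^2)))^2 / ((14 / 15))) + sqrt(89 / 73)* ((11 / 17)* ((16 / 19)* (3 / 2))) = -18040253 / 405 + 264* sqrt(6497) / 23579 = -44542.93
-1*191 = -191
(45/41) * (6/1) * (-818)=-220860/41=-5386.83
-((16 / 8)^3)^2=-64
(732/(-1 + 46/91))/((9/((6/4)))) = -11102/45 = -246.71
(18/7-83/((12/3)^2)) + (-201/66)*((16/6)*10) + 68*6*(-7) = -10865605/3696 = -2939.83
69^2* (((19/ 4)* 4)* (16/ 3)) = 482448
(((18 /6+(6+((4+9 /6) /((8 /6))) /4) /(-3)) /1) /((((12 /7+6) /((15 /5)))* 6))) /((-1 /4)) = -49 /288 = -0.17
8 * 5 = 40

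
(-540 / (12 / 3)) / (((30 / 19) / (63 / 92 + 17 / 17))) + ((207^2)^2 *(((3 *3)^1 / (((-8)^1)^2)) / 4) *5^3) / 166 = 47507311431315 / 977408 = 48605404.74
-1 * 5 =-5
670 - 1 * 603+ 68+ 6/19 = 2571/19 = 135.32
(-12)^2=144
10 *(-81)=-810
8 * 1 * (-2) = -16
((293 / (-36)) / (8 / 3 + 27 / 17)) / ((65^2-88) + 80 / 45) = -14943 / 32332132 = -0.00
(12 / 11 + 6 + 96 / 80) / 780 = 38 / 3575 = 0.01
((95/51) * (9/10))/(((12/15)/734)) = 104595/68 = 1538.16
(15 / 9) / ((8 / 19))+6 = 239 / 24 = 9.96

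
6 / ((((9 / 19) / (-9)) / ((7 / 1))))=-798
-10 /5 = -2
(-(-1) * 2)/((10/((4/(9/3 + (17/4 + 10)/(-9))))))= 48/85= 0.56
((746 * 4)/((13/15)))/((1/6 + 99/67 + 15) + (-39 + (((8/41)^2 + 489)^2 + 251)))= 0.01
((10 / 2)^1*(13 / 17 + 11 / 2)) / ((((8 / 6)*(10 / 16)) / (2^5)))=20448 / 17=1202.82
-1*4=-4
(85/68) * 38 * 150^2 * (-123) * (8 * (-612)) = 643609800000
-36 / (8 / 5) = -22.50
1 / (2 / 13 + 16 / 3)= 39 / 214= 0.18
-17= -17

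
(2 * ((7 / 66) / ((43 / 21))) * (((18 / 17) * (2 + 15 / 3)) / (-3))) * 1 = -2058 / 8041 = -0.26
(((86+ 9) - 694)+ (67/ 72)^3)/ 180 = -223274789/ 67184640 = -3.32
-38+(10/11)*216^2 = 466142/11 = 42376.55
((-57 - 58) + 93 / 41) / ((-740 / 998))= 1153189 / 7585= 152.04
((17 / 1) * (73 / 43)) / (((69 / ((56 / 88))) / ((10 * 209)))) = 1650530 / 2967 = 556.30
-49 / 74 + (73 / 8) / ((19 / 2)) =839 / 2812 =0.30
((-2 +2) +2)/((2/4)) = 4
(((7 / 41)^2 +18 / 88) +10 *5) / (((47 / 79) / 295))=24908.43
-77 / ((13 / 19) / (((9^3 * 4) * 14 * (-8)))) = 36754161.23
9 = 9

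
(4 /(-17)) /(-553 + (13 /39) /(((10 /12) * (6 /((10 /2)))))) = 6 /14093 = 0.00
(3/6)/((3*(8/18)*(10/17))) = 51/80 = 0.64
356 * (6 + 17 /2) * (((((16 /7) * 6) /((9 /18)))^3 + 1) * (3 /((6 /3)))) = 54806742633 /343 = 159786421.67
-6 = -6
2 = 2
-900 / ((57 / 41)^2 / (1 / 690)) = -16810 / 24909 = -0.67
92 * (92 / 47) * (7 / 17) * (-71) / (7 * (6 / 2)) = -600944 / 2397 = -250.71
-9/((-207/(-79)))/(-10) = 79/230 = 0.34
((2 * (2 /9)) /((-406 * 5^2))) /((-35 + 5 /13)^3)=2197 /2081067187500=0.00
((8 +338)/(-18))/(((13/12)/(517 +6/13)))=-4655084/507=-9181.63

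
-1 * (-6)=6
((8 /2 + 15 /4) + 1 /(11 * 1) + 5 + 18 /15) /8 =3089 /1760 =1.76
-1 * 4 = -4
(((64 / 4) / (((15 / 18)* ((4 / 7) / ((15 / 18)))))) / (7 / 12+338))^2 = 0.01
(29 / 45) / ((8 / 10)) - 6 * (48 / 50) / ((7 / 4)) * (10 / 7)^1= -34367 / 8820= -3.90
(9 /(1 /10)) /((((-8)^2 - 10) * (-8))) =-5 /24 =-0.21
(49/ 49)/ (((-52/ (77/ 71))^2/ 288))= 106722/ 851929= 0.13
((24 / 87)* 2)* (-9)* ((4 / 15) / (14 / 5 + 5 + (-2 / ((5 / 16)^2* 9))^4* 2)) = -98415000000 / 4565455510063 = -0.02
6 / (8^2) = 3 / 32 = 0.09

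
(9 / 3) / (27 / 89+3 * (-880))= -89 / 78311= -0.00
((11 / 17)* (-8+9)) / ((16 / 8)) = 11 / 34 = 0.32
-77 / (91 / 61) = -51.62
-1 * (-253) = 253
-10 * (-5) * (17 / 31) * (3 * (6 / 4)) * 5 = 19125 / 31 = 616.94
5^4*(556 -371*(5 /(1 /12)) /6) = -1971250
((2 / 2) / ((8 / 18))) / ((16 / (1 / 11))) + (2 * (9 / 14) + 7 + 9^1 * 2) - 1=124671 / 4928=25.30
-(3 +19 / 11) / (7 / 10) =-520 / 77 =-6.75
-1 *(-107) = 107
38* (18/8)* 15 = 1282.50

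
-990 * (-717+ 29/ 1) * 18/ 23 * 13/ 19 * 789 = 125752461120/ 437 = 287763068.92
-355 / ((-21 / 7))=355 / 3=118.33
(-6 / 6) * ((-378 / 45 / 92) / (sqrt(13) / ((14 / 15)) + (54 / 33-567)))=-15642858 / 96857273285-5929 * sqrt(13) / 19371454657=-0.00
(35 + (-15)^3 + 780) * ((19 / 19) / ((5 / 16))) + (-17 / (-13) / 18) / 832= -1594884079 / 194688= -8192.00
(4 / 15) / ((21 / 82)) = 328 / 315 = 1.04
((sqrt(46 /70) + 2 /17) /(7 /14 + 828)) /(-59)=-2 * sqrt(805) /3421705 - 4 /1661971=-0.00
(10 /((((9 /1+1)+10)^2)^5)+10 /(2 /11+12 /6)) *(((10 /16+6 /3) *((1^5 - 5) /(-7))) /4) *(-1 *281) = -3956480000000843 /8192000000000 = -482.97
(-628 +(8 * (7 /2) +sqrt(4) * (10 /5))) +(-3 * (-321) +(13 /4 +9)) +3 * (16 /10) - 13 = 7421 /20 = 371.05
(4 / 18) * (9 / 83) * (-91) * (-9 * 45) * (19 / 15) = 93366 / 83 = 1124.89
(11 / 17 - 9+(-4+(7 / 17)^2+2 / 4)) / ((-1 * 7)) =6753 / 4046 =1.67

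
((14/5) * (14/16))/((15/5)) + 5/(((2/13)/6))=11749/60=195.82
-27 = -27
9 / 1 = 9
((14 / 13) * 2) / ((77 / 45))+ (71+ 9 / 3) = 10762 / 143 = 75.26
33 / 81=11 / 27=0.41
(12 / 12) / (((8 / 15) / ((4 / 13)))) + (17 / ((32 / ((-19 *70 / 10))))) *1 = -29153 / 416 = -70.08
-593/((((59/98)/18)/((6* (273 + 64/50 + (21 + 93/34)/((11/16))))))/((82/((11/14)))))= -10401860742837984/3034075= -3428346610.69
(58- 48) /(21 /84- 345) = -40 /1379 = -0.03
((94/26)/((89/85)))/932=3995/1078324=0.00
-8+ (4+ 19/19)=-3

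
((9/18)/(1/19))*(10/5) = 19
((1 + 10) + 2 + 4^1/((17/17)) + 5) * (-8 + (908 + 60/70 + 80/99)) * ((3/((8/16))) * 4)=9997664/21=476079.24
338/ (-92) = -169/ 46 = -3.67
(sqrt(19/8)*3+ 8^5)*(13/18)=13*sqrt(38)/24+ 212992/9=23669.12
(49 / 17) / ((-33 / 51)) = -49 / 11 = -4.45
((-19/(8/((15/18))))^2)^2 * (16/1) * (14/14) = 81450625/331776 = 245.50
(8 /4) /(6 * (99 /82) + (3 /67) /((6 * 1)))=10988 /39839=0.28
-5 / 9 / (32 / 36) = -5 / 8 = -0.62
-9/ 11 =-0.82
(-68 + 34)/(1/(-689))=23426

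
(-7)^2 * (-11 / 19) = -539 / 19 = -28.37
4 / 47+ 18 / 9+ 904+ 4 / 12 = 906.42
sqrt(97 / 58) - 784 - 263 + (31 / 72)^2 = -5426687 / 5184 + sqrt(5626) / 58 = -1045.52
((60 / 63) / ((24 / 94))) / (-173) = -235 / 10899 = -0.02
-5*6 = -30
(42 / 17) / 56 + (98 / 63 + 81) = 50551 / 612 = 82.60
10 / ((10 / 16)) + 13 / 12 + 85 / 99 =7105 / 396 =17.94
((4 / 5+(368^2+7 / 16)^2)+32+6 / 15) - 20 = 23474916205301 / 1280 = 18339778285.39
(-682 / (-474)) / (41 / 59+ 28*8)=20119 / 3141909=0.01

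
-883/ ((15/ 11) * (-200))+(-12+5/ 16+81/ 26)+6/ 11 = -4108957/ 858000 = -4.79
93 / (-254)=-93 / 254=-0.37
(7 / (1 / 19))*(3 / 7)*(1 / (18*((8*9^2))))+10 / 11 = 39089 / 42768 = 0.91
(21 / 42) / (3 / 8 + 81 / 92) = 92 / 231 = 0.40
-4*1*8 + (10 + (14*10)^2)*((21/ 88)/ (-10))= -43997/ 88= -499.97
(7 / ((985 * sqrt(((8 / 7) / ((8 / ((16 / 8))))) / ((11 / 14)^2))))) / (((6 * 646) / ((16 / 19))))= 11 * sqrt(14) / 18134835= 0.00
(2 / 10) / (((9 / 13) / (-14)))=-182 / 45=-4.04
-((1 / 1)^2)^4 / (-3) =1 / 3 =0.33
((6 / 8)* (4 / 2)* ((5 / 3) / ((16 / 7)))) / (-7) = -5 / 32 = -0.16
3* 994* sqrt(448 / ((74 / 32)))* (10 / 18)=23058.62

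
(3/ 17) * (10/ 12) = 5/ 34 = 0.15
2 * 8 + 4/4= 17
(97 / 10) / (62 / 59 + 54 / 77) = 440671 / 79600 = 5.54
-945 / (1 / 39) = -36855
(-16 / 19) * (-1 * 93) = 1488 / 19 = 78.32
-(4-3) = -1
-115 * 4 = -460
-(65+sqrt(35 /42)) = -65-sqrt(30) /6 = -65.91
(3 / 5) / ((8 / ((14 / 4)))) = 21 / 80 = 0.26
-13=-13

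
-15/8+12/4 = 9/8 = 1.12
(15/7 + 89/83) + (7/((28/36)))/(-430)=798011/249830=3.19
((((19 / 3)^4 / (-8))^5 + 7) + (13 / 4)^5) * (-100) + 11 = 939749335383273627000344137 / 28563737812992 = 32900082669006.85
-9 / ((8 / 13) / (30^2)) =-26325 / 2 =-13162.50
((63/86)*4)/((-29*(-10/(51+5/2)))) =6741/12470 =0.54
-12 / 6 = -2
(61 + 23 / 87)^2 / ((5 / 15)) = 28408900 / 2523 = 11259.97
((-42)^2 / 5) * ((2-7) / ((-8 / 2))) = 441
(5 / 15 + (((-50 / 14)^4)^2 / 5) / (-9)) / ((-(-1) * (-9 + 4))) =30500283722 / 259416045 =117.57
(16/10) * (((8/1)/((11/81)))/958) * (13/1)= 33696/26345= 1.28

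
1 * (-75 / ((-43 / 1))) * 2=150 / 43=3.49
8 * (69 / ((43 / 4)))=2208 / 43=51.35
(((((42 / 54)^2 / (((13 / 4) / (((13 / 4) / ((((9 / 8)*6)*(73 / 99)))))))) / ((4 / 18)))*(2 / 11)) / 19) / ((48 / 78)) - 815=-61041233 / 74898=-814.99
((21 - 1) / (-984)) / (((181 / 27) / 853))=-38385 / 14842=-2.59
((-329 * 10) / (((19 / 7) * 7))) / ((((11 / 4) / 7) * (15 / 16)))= -294784 / 627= -470.15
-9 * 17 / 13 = -153 / 13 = -11.77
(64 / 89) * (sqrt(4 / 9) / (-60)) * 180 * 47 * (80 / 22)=-240640 / 979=-245.80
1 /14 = 0.07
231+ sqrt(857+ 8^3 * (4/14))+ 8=sqrt(49161)/7+ 239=270.67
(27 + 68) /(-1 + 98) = 0.98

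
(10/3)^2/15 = 0.74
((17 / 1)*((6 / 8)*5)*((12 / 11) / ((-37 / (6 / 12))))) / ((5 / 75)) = -11475 / 814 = -14.10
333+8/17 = 5669/17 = 333.47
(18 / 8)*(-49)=-441 / 4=-110.25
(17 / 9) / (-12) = -17 / 108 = -0.16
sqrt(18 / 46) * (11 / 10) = 33 * sqrt(23) / 230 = 0.69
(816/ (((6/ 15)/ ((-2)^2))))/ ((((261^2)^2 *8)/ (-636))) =-72080/ 515607849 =-0.00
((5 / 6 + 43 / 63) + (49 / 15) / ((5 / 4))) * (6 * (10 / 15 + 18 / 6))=143077 / 1575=90.84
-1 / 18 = -0.06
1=1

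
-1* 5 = -5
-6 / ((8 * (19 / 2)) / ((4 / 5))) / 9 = -2 / 285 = -0.01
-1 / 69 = -0.01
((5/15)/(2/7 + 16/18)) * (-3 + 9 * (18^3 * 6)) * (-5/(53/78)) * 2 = -1315265.55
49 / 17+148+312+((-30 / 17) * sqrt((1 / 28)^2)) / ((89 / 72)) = 4901847 / 10591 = 462.83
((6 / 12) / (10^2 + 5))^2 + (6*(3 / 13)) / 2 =396913 / 573300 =0.69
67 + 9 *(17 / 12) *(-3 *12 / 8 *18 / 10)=-1451 / 40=-36.28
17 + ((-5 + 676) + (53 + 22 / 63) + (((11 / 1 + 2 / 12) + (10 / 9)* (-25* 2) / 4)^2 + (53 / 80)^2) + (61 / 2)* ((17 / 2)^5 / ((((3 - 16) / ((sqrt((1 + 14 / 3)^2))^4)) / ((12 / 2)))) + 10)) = -30382164227344661 / 47174400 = -644039229.48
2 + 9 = 11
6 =6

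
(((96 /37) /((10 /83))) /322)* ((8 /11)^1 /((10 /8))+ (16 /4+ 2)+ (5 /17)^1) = 12806568 /27848975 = 0.46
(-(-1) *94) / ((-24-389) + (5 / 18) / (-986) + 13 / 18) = -556104 / 2439037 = -0.23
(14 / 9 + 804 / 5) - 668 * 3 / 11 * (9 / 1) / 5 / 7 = 400238 / 3465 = 115.51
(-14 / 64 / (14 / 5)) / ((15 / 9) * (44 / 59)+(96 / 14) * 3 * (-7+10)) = -6195 / 4992256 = -0.00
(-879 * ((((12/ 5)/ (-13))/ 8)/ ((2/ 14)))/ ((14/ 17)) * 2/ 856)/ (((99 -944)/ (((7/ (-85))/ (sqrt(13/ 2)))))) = 18459 * sqrt(26)/ 6112054000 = 0.00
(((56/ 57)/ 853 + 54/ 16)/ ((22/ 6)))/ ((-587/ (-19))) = 1313215/ 44062568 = 0.03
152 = 152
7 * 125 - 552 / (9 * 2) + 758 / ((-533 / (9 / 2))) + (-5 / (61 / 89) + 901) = 168902300 / 97539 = 1731.64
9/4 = 2.25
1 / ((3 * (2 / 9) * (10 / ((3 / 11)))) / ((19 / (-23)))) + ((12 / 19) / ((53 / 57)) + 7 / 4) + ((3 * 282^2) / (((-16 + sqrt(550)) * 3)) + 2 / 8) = 56906086913 / 13140820 + 66270 * sqrt(22) / 49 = 10674.03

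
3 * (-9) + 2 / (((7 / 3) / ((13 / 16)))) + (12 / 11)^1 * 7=-18.67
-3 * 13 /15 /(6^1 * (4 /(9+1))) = -13 /12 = -1.08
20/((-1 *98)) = -10/49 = -0.20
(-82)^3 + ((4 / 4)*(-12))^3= -553096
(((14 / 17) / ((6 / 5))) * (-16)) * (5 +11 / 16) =-3185 / 51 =-62.45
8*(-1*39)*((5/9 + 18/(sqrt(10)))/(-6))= 260/9 + 468*sqrt(10)/5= 324.88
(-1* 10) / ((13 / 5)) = -50 / 13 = -3.85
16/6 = 8/3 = 2.67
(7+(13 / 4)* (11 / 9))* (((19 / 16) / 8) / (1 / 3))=7505 / 1536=4.89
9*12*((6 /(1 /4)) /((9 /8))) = 2304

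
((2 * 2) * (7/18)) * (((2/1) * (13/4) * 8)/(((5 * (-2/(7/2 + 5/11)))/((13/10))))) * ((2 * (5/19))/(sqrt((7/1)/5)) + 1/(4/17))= -195.23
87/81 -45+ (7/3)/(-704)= -835007/19008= -43.93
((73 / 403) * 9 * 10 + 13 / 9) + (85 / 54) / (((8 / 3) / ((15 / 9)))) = 3260987 / 174096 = 18.73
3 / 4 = 0.75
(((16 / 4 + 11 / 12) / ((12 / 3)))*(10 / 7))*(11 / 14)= 1.38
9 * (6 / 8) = 27 / 4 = 6.75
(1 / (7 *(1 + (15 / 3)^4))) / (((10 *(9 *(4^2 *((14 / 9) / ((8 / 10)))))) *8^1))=1 / 98156800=0.00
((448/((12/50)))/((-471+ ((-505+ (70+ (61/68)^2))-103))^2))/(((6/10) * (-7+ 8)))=3421020160/1117710770967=0.00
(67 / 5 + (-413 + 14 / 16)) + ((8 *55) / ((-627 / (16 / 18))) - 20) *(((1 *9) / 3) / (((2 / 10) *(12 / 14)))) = -15587837 / 20520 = -759.64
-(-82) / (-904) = -41 / 452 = -0.09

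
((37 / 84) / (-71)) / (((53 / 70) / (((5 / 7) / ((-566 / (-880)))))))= -203500 / 22363509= -0.01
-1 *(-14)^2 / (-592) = 49 / 148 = 0.33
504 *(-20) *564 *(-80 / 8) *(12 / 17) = 682214400 / 17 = 40130258.82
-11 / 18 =-0.61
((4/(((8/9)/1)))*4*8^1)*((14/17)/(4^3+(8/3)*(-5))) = 756/323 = 2.34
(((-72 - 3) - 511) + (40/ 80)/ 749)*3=-2633481/ 1498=-1758.00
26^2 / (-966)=-0.70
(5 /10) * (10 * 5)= 25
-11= -11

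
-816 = -816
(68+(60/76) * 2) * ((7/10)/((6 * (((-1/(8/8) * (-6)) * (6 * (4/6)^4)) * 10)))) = 0.11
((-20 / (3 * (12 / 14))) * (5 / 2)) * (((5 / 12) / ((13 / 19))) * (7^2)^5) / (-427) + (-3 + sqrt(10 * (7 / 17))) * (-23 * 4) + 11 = 670903296203 / 85644 -92 * sqrt(1190) / 17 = 7833442.01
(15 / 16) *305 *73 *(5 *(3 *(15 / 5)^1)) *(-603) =-9062411625 / 16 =-566400726.56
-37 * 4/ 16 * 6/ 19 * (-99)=10989/ 38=289.18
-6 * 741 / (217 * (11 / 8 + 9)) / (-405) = 0.00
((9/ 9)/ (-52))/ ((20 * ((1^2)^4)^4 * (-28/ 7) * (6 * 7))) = 1/ 174720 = 0.00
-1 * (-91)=91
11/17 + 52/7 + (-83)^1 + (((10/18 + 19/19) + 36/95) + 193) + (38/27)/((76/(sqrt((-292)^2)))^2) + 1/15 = 42993152/305235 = 140.85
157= 157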